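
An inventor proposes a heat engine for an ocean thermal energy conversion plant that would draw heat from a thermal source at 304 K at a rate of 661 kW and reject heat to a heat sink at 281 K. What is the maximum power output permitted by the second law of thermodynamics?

Ẇ_max ≈ 50.0 kW

The second-law ceiling is the Carnot efficiency, η_max = 1 − T_C/T_H = 1 − 281.00/304.00 = 0.0757.
W_max = η_max · Q_H = 0.0757 × 661 = 50.0 kW.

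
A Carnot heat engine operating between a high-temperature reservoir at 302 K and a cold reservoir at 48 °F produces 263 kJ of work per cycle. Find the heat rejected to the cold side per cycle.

Q_C ≈ 3720 kJ

T_C = 48 °F → (48 − 32) × 5/9 = 8.89 °C = 282.04 K.
For a reversible engine, η = 1 − T_C/T_H = 1 − 282.04/302.00 = 0.0661.
Since Q_C/Q_H = T_C/T_H and Q_H = W/η, Q_C = W·T_C/(T_H − T_C) = 263 × 282.04/19.96 = 3720 kJ.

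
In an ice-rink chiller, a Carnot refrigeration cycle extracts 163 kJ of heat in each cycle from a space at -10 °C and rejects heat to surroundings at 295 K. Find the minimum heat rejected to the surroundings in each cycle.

Q_H ≈ 183 kJ

T_C = -10 °C → -10 + 273.15 = 263.15 K.
For a reversible cycle Q_H/Q_C = T_H/T_C, so Q_H = Q_C·T_H/T_C = 163 × 295.00/263.15 = 183 kJ.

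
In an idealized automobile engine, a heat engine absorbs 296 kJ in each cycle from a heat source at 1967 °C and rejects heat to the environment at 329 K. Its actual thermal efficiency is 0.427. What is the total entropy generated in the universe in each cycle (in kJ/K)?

ΔS_univ ≈ 0.3834 kJ/K

T_H = 1967 °C → 1967 + 273.15 = 2240.15 K.
W = η·Q_H = 0.427 × 296 = 126.4 kJ, so Q_C = Q_H − W = 169.6 kJ.
Entropy balance on the reservoirs: −Q_H/T_H = -0.1321 kJ/K, +Q_C/T_C = 0.5155 kJ/K.
ΔS_univ = −Q_H/T_H + Q_C/T_C = 0.3834 kJ/K (> 0, since η = 0.427 < η_Carnot = 0.853).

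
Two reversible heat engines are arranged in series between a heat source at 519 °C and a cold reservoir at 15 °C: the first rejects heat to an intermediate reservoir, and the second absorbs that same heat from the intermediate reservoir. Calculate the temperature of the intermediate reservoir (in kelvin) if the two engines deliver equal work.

T_m ≈ 540 K

T_H = 519 °C → 519 + 273.15 = 792.15 K.
T_C = 15 °C → 15 + 273.15 = 288.15 K.
For reversible stages Q_m = Q_H·(T_m/T_H). Setting W₁ = Q_H(1 − T_m/T_H) equal to W₂ = Q_m(1 − T_C/T_m) = Q_H·(T_m − T_C)/T_H gives T_H − T_m = T_m − T_C, so T_m = (T_H + T_C)/2 = (792.15 + 288.15)/2 = 540 K.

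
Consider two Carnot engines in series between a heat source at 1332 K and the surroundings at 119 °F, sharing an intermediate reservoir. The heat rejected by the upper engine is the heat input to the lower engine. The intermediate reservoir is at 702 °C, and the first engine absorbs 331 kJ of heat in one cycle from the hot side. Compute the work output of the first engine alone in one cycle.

T_C = 119 °F → (119 − 32) × 5/9 = 48.33 °C = 321.48 K.
T_m = 702 °C → 702 + 273.15 = 975.15 K.
First-stage efficiency η₁ = 1 − T_m/T_H = 1 − 975.15/1332.00 = 0.2679.
W₁ = η₁·Q_H = 0.2679 × 331 = 88.7 kJ.

W₁ ≈ 88.7 kJ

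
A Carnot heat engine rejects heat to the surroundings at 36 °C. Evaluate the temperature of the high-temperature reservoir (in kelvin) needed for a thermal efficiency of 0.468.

T_H ≈ 581.1 K

T_C = 36 °C → 36 + 273.15 = 309.15 K.
From η = 1 − T_C/T_H, solving for T_H gives T_H = T_C/(1 − η) = 309.15/(1 − 0.468) = 581.1 K.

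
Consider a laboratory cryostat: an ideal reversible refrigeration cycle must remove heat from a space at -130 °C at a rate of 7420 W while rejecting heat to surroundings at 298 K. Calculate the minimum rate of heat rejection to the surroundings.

Q̇_H ≈ 15400 W

T_C = -130 °C → -130 + 273.15 = 143.15 K.
For a reversible cycle Q_H/Q_C = T_H/T_C, so Q_H = Q_C·T_H/T_C = 7420 × 298.00/143.15 = 15400 W.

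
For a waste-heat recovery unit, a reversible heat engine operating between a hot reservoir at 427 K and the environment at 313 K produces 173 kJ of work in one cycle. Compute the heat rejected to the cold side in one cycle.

Q_C ≈ 475 kJ

Since the cycle is reversible, η = 1 − T_C/T_H = 1 − 313.00/427.00 = 0.2670.
Since Q_C/Q_H = T_C/T_H and Q_H = W/η, Q_C = W·T_C/(T_H − T_C) = 173 × 313.00/114.00 = 475 kJ.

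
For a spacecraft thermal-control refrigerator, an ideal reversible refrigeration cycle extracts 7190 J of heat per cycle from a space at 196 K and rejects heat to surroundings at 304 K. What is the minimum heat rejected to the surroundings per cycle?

Q_H ≈ 11150 J

For a reversible cycle Q_H/Q_C = T_H/T_C, so Q_H = Q_C·T_H/T_C = 7190 × 304.00/196.00 = 11150 J.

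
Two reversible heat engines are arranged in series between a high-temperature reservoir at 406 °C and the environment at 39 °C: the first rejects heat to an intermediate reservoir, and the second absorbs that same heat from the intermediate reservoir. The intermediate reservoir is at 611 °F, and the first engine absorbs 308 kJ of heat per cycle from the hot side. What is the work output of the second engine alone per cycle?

T_H = 406 °C → 406 + 273.15 = 679.15 K.
T_C = 39 °C → 39 + 273.15 = 312.15 K.
T_m = 611 °F → (611 − 32) × 5/9 = 321.67 °C = 594.82 K.
Heat entering the second stage: Q_m = Q_H·(T_m/T_H) = 308 × 594.82/679.15 = 270 kJ.
Second-stage efficiency η₂ = 1 − T_C/T_m = 1 − 312.15/594.82 = 0.4752, so W₂ = η₂·Q_m = 128 kJ.

W₂ ≈ 128 kJ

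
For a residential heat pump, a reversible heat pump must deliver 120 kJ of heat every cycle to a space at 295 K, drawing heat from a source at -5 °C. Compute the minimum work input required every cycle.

W_in ≈ 10.92 kJ

T_C = -5 °C → -5 + 273.15 = 268.15 K.
COP_HP = T_H/(T_H − T_C) = 295.00/26.85 = 10.9870.
W = Q_H/COP_HP = 120/10.9870 = 10.92 kJ.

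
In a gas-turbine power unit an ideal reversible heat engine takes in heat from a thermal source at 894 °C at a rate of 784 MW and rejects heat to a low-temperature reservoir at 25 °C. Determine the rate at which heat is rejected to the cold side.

Q̇_C ≈ 200.3 MW

T_H = 894 °C → 894 + 273.15 = 1167.15 K.
T_C = 25 °C → 25 + 273.15 = 298.15 K.
Since the cycle is reversible, η = 1 − T_C/T_H = 1 − 298.15/1167.15 = 0.7445.
For a reversible cycle Q_C/Q_H = T_C/T_H, so Q_C = 784 × 298.15/1167.15 = 200.3 MW.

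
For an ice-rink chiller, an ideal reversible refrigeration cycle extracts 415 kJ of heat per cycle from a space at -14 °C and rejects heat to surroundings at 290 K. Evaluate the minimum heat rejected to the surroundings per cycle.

Q_H ≈ 464.4 kJ

T_C = -14 °C → -14 + 273.15 = 259.15 K.
For a reversible cycle Q_H/Q_C = T_H/T_C, so Q_H = Q_C·T_H/T_C = 415 × 290.00/259.15 = 464.4 kJ.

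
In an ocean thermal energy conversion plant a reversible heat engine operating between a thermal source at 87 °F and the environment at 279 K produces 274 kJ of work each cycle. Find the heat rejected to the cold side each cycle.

Q_C ≈ 3090 kJ

T_H = 87 °F → (87 − 32) × 5/9 = 30.56 °C = 303.71 K.
Carnot efficiency: η = 1 − T_C/T_H = 1 − 279.00/303.71 = 0.0813.
Since Q_C/Q_H = T_C/T_H and Q_H = W/η, Q_C = W·T_C/(T_H − T_C) = 274 × 279.00/24.71 = 3090 kJ.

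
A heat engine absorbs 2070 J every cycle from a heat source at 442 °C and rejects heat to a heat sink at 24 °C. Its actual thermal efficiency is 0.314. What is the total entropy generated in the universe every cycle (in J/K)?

ΔS_univ ≈ 1.88 J/K

T_H = 442 °C → 442 + 273.15 = 715.15 K.
T_C = 24 °C → 24 + 273.15 = 297.15 K.
W = η·Q_H = 0.314 × 2070 = 650.0 J, so Q_C = Q_H − W = 1420 J.
Entropy balance on the reservoirs: −Q_H/T_H = -2.894 J/K, +Q_C/T_C = 4.779 J/K.
ΔS_univ = −Q_H/T_H + Q_C/T_C = 1.88 J/K (> 0, since η = 0.314 < η_Carnot = 0.584).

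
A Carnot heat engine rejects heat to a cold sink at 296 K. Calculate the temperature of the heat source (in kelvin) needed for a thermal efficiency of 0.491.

From η = 1 − T_C/T_H, solving for T_H gives T_H = T_C/(1 − η) = 296.00/(1 − 0.491) = 582 K.

T_H ≈ 582 K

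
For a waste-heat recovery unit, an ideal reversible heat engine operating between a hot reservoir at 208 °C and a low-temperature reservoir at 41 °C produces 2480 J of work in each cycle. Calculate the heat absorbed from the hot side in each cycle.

T_H = 208 °C → 208 + 273.15 = 481.15 K.
T_C = 41 °C → 41 + 273.15 = 314.15 K.
The Carnot efficiency is η = 1 − T_C/T_H = 1 − 314.15/481.15 = 0.3471.
Q_H = W/η = 2480/0.3471 = 7150 J.

Q_H ≈ 7150 J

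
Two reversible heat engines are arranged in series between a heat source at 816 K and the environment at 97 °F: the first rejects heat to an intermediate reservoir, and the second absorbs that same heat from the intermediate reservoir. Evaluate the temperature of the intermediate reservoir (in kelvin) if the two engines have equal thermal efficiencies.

T_m ≈ 502 K

T_C = 97 °F → (97 − 32) × 5/9 = 36.11 °C = 309.26 K.
Equal efficiencies require 1 − T_m/T_H = 1 − T_C/T_m, i.e. T_m/T_H = T_C/T_m, so T_m = √(T_H·T_C) = √(816.00 × 309.26) = 502 K.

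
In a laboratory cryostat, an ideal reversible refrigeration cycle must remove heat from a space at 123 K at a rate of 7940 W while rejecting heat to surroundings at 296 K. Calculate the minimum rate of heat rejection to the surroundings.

For a reversible cycle Q_H/Q_C = T_H/T_C, so Q_H = Q_C·T_H/T_C = 7940 × 296.00/123.00 = 19100 W.

Q̇_H ≈ 19100 W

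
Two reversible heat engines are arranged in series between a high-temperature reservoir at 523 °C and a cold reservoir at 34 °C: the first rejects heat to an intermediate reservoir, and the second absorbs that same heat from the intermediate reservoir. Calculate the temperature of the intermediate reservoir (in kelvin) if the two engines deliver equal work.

T_m ≈ 552 K

T_H = 523 °C → 523 + 273.15 = 796.15 K.
T_C = 34 °C → 34 + 273.15 = 307.15 K.
For reversible stages Q_m = Q_H·(T_m/T_H). Setting W₁ = Q_H(1 − T_m/T_H) equal to W₂ = Q_m(1 − T_C/T_m) = Q_H·(T_m − T_C)/T_H gives T_H − T_m = T_m − T_C, so T_m = (T_H + T_C)/2 = (796.15 + 307.15)/2 = 552 K.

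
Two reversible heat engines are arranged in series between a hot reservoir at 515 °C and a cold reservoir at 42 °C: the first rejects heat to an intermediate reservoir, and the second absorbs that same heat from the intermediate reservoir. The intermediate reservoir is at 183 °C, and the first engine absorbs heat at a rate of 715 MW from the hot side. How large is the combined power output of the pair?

T_H = 515 °C → 515 + 273.15 = 788.15 K.
T_C = 42 °C → 42 + 273.15 = 315.15 K.
Two reversible stages in series are equivalent to a single Carnot engine between T_H and T_C, so η_total = 1 − T_C/T_H = 1 − 315.15/788.15 = 0.6001.
W_total = η_total · Q_H = 0.6001 × 715 = 429 MW.

Ẇ_total ≈ 429 MW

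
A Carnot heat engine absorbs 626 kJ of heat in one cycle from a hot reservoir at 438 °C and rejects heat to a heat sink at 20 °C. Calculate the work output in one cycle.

W ≈ 368 kJ

T_H = 438 °C → 438 + 273.15 = 711.15 K.
T_C = 20 °C → 20 + 273.15 = 293.15 K.
Carnot efficiency: η = 1 − T_C/T_H = 1 − 293.15/711.15 = 0.5878.
W = η·Q_H = 0.5878 × 626 = 368 kJ.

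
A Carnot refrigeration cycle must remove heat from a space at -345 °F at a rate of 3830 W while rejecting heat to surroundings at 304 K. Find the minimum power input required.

Ẇ_in ≈ 14400 W

T_C = -345 °F → (-345 − 32) × 5/9 = -209.44 °C = 63.71 K.
For a reversible refrigerator, COP_R = T_C/(T_H − T_C) = 63.71/240.29 = 0.2651.
W = Q_C/COP_R = 3830/0.2651 = 14400 W.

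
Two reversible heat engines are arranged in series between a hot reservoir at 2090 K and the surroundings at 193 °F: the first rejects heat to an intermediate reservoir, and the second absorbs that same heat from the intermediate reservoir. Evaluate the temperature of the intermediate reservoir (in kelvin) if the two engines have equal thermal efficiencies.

T_C = 193 °F → (193 − 32) × 5/9 = 89.44 °C = 362.59 K.
Equal efficiencies require 1 − T_m/T_H = 1 − T_C/T_m, i.e. T_m/T_H = T_C/T_m, so T_m = √(T_H·T_C) = √(2090.00 × 362.59) = 871 K.

T_m ≈ 871 K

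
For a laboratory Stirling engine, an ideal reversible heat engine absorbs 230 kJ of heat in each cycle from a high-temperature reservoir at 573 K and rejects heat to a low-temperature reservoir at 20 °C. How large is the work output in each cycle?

W ≈ 112 kJ

T_C = 20 °C → 20 + 273.15 = 293.15 K.
Since the cycle is reversible, η = 1 − T_C/T_H = 1 − 293.15/573.00 = 0.4884.
W = η·Q_H = 0.4884 × 230 = 112 kJ.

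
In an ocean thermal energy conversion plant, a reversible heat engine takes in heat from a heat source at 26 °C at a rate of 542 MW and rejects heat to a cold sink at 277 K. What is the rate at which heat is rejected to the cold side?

Q̇_C ≈ 501.9 MW

T_H = 26 °C → 26 + 273.15 = 299.15 K.
The Carnot efficiency is η = 1 − T_C/T_H = 1 − 277.00/299.15 = 0.0740.
For a reversible cycle Q_C/Q_H = T_C/T_H, so Q_C = 542 × 277.00/299.15 = 501.9 MW.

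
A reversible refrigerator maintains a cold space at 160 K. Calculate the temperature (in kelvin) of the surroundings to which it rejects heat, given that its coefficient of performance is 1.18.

T_H ≈ 295.6 K

COP_R = T_C/(T_H − T_C) ⇒ T_H = T_C·(1 + 1/COP_R) = 160.00 × (1 + 1/1.18) = 295.6 K.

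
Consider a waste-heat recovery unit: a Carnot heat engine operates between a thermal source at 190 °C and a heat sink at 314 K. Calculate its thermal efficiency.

η ≈ 0.322

T_H = 190 °C → 190 + 273.15 = 463.15 K.
Carnot efficiency: η = 1 − T_C/T_H = 1 − 314.00/463.15 = 0.322.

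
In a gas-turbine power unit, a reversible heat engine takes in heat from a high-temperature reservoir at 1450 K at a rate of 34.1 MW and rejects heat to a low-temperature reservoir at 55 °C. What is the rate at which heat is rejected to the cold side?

Q̇_C ≈ 7.72 MW

T_C = 55 °C → 55 + 273.15 = 328.15 K.
η_rev = 1 − T_C/T_H = 1 − 328.15/1450.00 = 0.7737.
For a reversible cycle Q_C/Q_H = T_C/T_H, so Q_C = 34.1 × 328.15/1450.00 = 7.72 MW.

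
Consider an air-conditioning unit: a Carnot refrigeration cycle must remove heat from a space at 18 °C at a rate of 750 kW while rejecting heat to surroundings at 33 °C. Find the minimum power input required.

T_H = 33 °C → 33 + 273.15 = 306.15 K.
T_C = 18 °C → 18 + 273.15 = 291.15 K.
The reversible coefficient of performance is COP_R = T_C/(T_H − T_C) = 291.15/15.00 = 19.4100.
W = Q_C/COP_R = 750/19.4100 = 38.6 kW.

Ẇ_in ≈ 38.6 kW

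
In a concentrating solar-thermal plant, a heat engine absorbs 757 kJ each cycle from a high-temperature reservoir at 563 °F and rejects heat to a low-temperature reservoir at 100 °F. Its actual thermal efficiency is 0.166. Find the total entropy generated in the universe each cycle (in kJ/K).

T_H = 563 °F → (563 − 32) × 5/9 = 295.00 °C = 568.15 K.
T_C = 100 °F → (100 − 32) × 5/9 = 37.78 °C = 310.93 K.
W = η·Q_H = 0.166 × 757 = 125.7 kJ, so Q_C = Q_H − W = 631.3 kJ.
Entropy balance on the reservoirs: −Q_H/T_H = -1.332 kJ/K, +Q_C/T_C = 2.030 kJ/K.
ΔS_univ = −Q_H/T_H + Q_C/T_C = 0.698 kJ/K (> 0, since η = 0.166 < η_Carnot = 0.453).

ΔS_univ ≈ 0.698 kJ/K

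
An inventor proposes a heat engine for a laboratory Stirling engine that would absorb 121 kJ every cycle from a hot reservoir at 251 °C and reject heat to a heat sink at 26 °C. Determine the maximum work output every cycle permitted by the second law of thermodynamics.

T_H = 251 °C → 251 + 273.15 = 524.15 K.
T_C = 26 °C → 26 + 273.15 = 299.15 K.
By the Carnot theorem, η_max = 1 − T_C/T_H = 1 − 299.15/524.15 = 0.4293.
W_max = η_max · Q_H = 0.4293 × 121 = 51.9 kJ.

W_max ≈ 51.9 kJ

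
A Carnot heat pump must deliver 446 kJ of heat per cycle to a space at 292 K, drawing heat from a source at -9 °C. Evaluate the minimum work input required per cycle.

T_C = -9 °C → -9 + 273.15 = 264.15 K.
COP_HP = T_H/(T_H − T_C) = 292.00/27.85 = 10.4847.
W = Q_H/COP_HP = 446/10.4847 = 42.54 kJ.

W_in ≈ 42.54 kJ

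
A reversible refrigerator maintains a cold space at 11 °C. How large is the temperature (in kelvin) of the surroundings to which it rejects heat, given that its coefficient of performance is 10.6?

T_C = 11 °C → 11 + 273.15 = 284.15 K.
COP_R = T_C/(T_H − T_C) ⇒ T_H = T_C·(1 + 1/COP_R) = 284.15 × (1 + 1/10.6) = 311.0 K.

T_H ≈ 311.0 K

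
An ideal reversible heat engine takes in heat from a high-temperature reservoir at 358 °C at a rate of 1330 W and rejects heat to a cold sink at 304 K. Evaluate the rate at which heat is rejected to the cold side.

Q̇_C ≈ 641 W

T_H = 358 °C → 358 + 273.15 = 631.15 K.
Since the cycle is reversible, η = 1 − T_C/T_H = 1 − 304.00/631.15 = 0.5183.
For a reversible cycle Q_C/Q_H = T_C/T_H, so Q_C = 1330 × 304.00/631.15 = 641 W.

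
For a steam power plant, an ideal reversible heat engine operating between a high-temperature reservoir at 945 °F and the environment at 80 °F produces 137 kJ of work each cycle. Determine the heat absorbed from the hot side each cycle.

Q_H ≈ 222 kJ

T_H = 945 °F → (945 − 32) × 5/9 = 507.22 °C = 780.37 K.
T_C = 80 °F → (80 − 32) × 5/9 = 26.67 °C = 299.82 K.
η_rev = 1 − T_C/T_H = 1 − 299.82/780.37 = 0.6158.
Q_H = W/η = 137/0.6158 = 222 kJ.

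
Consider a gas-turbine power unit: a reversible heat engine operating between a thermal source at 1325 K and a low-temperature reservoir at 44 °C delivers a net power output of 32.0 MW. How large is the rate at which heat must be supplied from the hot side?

T_C = 44 °C → 44 + 273.15 = 317.15 K.
Carnot efficiency: η = 1 − T_C/T_H = 1 − 317.15/1325.00 = 0.7606.
Q_H = W/η = 32.0/0.7606 = 42.1 MW.

Q̇_H ≈ 42.1 MW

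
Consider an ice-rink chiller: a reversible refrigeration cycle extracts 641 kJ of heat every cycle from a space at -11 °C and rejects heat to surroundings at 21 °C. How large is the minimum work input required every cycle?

W_in ≈ 78.25 kJ

T_H = 21 °C → 21 + 273.15 = 294.15 K.
T_C = -11 °C → -11 + 273.15 = 262.15 K.
Carnot COP: COP_R = T_C/(T_H − T_C) = 262.15/32.00 = 8.1922.
W = Q_C/COP_R = 641/8.1922 = 78.25 kJ.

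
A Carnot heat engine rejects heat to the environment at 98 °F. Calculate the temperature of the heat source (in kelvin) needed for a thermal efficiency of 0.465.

T_H ≈ 579.1 K

T_C = 98 °F → (98 − 32) × 5/9 = 36.67 °C = 309.82 K.
From η = 1 − T_C/T_H, solving for T_H gives T_H = T_C/(1 − η) = 309.82/(1 − 0.465) = 579.1 K.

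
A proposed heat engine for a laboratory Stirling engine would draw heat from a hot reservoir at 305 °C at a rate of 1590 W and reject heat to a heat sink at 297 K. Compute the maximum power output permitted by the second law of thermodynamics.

Ẇ_max ≈ 773.2 W

T_H = 305 °C → 305 + 273.15 = 578.15 K.
By the Carnot theorem, η_max = 1 − T_C/T_H = 1 − 297.00/578.15 = 0.4863.
W_max = η_max · Q_H = 0.4863 × 1590 = 773.2 W.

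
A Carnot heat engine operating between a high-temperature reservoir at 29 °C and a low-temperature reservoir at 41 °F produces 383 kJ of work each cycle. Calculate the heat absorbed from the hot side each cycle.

T_H = 29 °C → 29 + 273.15 = 302.15 K.
T_C = 41 °F → (41 − 32) × 5/9 = 5.00 °C = 278.15 K.
The Carnot efficiency is η = 1 − T_C/T_H = 1 − 278.15/302.15 = 0.0794.
Q_H = W/η = 383/0.0794 = 4820 kJ.

Q_H ≈ 4820 kJ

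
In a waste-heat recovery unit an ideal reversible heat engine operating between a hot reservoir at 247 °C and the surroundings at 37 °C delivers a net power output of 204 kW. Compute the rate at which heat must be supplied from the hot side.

T_H = 247 °C → 247 + 273.15 = 520.15 K.
T_C = 37 °C → 37 + 273.15 = 310.15 K.
For a reversible engine, η = 1 − T_C/T_H = 1 − 310.15/520.15 = 0.4037.
Q_H = W/η = 204/0.4037 = 505 kW.

Q̇_H ≈ 505 kW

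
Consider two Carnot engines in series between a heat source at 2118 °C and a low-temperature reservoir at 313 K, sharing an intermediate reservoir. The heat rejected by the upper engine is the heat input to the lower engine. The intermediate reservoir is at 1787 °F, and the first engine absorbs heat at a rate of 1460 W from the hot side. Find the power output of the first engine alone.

T_H = 2118 °C → 2118 + 273.15 = 2391.15 K.
T_m = 1787 °F → (1787 − 32) × 5/9 = 975.00 °C = 1248.15 K.
First-stage efficiency η₁ = 1 − T_m/T_H = 1 − 1248.15/2391.15 = 0.4780.
W₁ = η₁·Q_H = 0.4780 × 1460 = 697.9 W.

Ẇ₁ ≈ 697.9 W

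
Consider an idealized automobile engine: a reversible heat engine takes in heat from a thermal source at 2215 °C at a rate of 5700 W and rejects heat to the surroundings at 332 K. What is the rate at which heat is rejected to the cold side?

T_H = 2215 °C → 2215 + 273.15 = 2488.15 K.
η_rev = 1 − T_C/T_H = 1 − 332.00/2488.15 = 0.8666.
For a reversible cycle Q_C/Q_H = T_C/T_H, so Q_C = 5700 × 332.00/2488.15 = 760.6 W.

Q̇_C ≈ 760.6 W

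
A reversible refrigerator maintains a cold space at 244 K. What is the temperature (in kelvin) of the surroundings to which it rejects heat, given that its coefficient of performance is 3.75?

COP_R = T_C/(T_H − T_C) ⇒ T_H = T_C·(1 + 1/COP_R) = 244.00 × (1 + 1/3.75) = 309.1 K.

T_H ≈ 309.1 K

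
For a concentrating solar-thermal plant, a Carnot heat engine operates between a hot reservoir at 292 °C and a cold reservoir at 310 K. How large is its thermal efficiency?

T_H = 292 °C → 292 + 273.15 = 565.15 K.
Since the cycle is reversible, η = 1 − T_C/T_H = 1 − 310.00/565.15 = 0.451.

η ≈ 0.451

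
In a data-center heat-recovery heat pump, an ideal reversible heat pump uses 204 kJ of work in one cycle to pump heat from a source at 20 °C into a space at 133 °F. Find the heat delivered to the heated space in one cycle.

T_H = 133 °F → (133 − 32) × 5/9 = 56.11 °C = 329.26 K.
T_C = 20 °C → 20 + 273.15 = 293.15 K.
COP_HP = T_H/(T_H − T_C) = 329.26/36.11 = 9.1180.
Q_H = COP_HP · W = 9.1180 × 204 = 1860 kJ.

Q_H ≈ 1860 kJ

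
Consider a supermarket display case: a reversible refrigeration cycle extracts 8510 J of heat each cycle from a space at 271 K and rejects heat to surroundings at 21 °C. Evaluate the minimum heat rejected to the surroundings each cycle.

T_H = 21 °C → 21 + 273.15 = 294.15 K.
For a reversible cycle Q_H/Q_C = T_H/T_C, so Q_H = Q_C·T_H/T_C = 8510 × 294.15/271.00 = 9240 J.

Q_H ≈ 9240 J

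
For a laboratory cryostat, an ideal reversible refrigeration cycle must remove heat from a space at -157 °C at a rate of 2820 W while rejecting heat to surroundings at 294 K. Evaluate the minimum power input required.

T_C = -157 °C → -157 + 273.15 = 116.15 K.
For a reversible refrigerator, COP_R = T_C/(T_H − T_C) = 116.15/177.85 = 0.6531.
W = Q_C/COP_R = 2820/0.6531 = 4318 W.

Ẇ_in ≈ 4318 W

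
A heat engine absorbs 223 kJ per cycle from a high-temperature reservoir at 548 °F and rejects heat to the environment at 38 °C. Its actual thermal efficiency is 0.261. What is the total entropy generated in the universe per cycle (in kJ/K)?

T_H = 548 °F → (548 − 32) × 5/9 = 286.67 °C = 559.82 K.
T_C = 38 °C → 38 + 273.15 = 311.15 K.
W = η·Q_H = 0.261 × 223 = 58.20 kJ, so Q_C = Q_H − W = 164.8 kJ.
Entropy balance on the reservoirs: −Q_H/T_H = -0.3983 kJ/K, +Q_C/T_C = 0.5296 kJ/K.
ΔS_univ = −Q_H/T_H + Q_C/T_C = 0.131 kJ/K (> 0, since η = 0.261 < η_Carnot = 0.444).

ΔS_univ ≈ 0.131 kJ/K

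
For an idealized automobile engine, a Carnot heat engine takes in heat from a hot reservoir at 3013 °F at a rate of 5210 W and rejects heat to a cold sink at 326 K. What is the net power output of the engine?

Ẇ ≈ 4330 W

T_H = 3013 °F → (3013 − 32) × 5/9 = 1656.11 °C = 1929.26 K.
Since the cycle is reversible, η = 1 − T_C/T_H = 1 − 326.00/1929.26 = 0.8310.
W = η·Q_H = 0.8310 × 5210 = 4330 W.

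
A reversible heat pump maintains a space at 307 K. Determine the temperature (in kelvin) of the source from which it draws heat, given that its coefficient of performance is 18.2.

COP_HP = T_H/(T_H − T_C) ⇒ T_C = T_H·(COP_HP − 1)/COP_HP = 307.00 × (18.2 − 1)/18.2 = 290 K.

T_C ≈ 290 K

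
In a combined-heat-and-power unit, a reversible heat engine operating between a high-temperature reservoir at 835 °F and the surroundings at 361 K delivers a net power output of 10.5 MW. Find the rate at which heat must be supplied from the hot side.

T_H = 835 °F → (835 − 32) × 5/9 = 446.11 °C = 719.26 K.
Carnot efficiency: η = 1 − T_C/T_H = 1 − 361.00/719.26 = 0.4981.
Q_H = W/η = 10.5/0.4981 = 21.1 MW.

Q̇_H ≈ 21.1 MW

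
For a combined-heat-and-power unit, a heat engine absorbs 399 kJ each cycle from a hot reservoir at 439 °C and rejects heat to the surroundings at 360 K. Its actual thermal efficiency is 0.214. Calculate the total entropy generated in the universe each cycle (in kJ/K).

T_H = 439 °C → 439 + 273.15 = 712.15 K.
W = η·Q_H = 0.214 × 399 = 85.39 kJ, so Q_C = Q_H − W = 313.6 kJ.
Reservoir entropy changes: ΔS_H = −Q_H/T_H = −399/712.15 = -0.5603 kJ/K and ΔS_C = +Q_C/T_C = 313.6/360.00 = 0.8712 kJ/K.
ΔS_univ = −Q_H/T_H + Q_C/T_C = 0.311 kJ/K (> 0, since η = 0.214 < η_Carnot = 0.494).

ΔS_univ ≈ 0.311 kJ/K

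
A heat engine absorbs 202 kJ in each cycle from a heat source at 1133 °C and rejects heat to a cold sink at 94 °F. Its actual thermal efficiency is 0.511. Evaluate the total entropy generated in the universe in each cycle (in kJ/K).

T_H = 1133 °C → 1133 + 273.15 = 1406.15 K.
T_C = 94 °F → (94 − 32) × 5/9 = 34.44 °C = 307.59 K.
W = η·Q_H = 0.511 × 202 = 103.2 kJ, so Q_C = Q_H − W = 98.78 kJ.
The hot reservoir loses entropy Q_H/T_H = 202/1406.15 = 0.1437 kJ/K; the cold reservoir gains Q_C/T_C = 98.78/307.59 = 0.3211 kJ/K.
ΔS_univ = −Q_H/T_H + Q_C/T_C = 0.177 kJ/K (> 0, since η = 0.511 < η_Carnot = 0.781).

ΔS_univ ≈ 0.177 kJ/K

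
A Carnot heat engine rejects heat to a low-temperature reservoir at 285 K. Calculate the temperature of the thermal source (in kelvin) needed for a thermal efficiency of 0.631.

T_H ≈ 772 K

From η = 1 − T_C/T_H, solving for T_H gives T_H = T_C/(1 − η) = 285.00/(1 − 0.631) = 772 K.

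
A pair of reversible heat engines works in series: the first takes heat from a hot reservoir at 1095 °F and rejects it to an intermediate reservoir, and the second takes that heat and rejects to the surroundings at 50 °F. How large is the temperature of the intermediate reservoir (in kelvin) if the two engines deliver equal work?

T_m ≈ 573.4 K

T_H = 1095 °F → (1095 − 32) × 5/9 = 590.56 °C = 863.71 K.
T_C = 50 °F → (50 − 32) × 5/9 = 10.00 °C = 283.15 K.
For reversible stages Q_m = Q_H·(T_m/T_H). Setting W₁ = Q_H(1 − T_m/T_H) equal to W₂ = Q_m(1 − T_C/T_m) = Q_H·(T_m − T_C)/T_H gives T_H − T_m = T_m − T_C, so T_m = (T_H + T_C)/2 = (863.71 + 283.15)/2 = 573.4 K.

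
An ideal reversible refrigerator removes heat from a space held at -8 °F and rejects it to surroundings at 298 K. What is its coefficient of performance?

T_C = -8 °F → (-8 − 32) × 5/9 = -22.22 °C = 250.93 K.
Carnot COP: COP_R = T_C/(T_H − T_C) = 250.93/(298.00 − 250.93) = 5.33.

COP_R ≈ 5.33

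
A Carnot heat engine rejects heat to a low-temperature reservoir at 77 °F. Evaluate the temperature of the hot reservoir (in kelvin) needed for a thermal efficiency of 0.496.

T_C = 77 °F → (77 − 32) × 5/9 = 25.00 °C = 298.15 K.
From η = 1 − T_C/T_H, solving for T_H gives T_H = T_C/(1 − η) = 298.15/(1 − 0.496) = 592 K.

T_H ≈ 592 K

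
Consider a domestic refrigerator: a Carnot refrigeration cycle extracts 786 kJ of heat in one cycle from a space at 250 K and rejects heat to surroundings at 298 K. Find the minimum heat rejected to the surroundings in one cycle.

Q_H ≈ 937 kJ

For a reversible cycle Q_H/Q_C = T_H/T_C, so Q_H = Q_C·T_H/T_C = 786 × 298.00/250.00 = 937 kJ.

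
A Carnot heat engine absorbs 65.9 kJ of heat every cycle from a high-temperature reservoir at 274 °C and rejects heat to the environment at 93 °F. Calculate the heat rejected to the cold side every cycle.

T_H = 274 °C → 274 + 273.15 = 547.15 K.
T_C = 93 °F → (93 − 32) × 5/9 = 33.89 °C = 307.04 K.
Since the cycle is reversible, η = 1 − T_C/T_H = 1 − 307.04/547.15 = 0.4388.
For a reversible cycle Q_C/Q_H = T_C/T_H, so Q_C = 65.9 × 307.04/547.15 = 37.0 kJ.

Q_C ≈ 37.0 kJ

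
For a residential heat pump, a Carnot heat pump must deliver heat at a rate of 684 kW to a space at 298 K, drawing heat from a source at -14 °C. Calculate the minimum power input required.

Ẇ_in ≈ 89.2 kW

T_C = -14 °C → -14 + 273.15 = 259.15 K.
For a reversible heat pump, COP_HP = T_H/(T_H − T_C) = 298.00/38.85 = 7.6705.
W = Q_H/COP_HP = 684/7.6705 = 89.2 kW.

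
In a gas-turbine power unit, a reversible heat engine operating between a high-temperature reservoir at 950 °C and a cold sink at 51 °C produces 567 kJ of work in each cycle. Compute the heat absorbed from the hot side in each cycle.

T_H = 950 °C → 950 + 273.15 = 1223.15 K.
T_C = 51 °C → 51 + 273.15 = 324.15 K.
Since the cycle is reversible, η = 1 − T_C/T_H = 1 − 324.15/1223.15 = 0.7350.
Q_H = W/η = 567/0.7350 = 771 kJ.

Q_H ≈ 771 kJ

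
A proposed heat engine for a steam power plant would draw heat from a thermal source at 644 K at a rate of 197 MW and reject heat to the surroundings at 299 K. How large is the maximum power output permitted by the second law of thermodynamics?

The upper bound on efficiency is η_max = 1 − T_C/T_H = 1 − 299.00/644.00 = 0.5357.
W_max = η_max · Q_H = 0.5357 × 197 = 106 MW.

Ẇ_max ≈ 106 MW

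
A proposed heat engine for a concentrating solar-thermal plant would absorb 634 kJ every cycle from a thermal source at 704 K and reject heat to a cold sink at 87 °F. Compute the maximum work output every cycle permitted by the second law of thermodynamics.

T_C = 87 °F → (87 − 32) × 5/9 = 30.56 °C = 303.71 K.
By the Carnot theorem, η_max = 1 − T_C/T_H = 1 − 303.71/704.00 = 0.5686.
W_max = η_max · Q_H = 0.5686 × 634 = 360 kJ.

W_max ≈ 360 kJ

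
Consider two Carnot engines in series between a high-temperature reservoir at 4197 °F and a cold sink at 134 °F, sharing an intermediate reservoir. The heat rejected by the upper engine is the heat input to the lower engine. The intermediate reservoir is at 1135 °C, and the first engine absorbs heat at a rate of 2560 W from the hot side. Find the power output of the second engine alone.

Ẇ₂ ≈ 1067 W

T_H = 4197 °F → (4197 − 32) × 5/9 = 2313.89 °C = 2587.04 K.
T_C = 134 °F → (134 − 32) × 5/9 = 56.67 °C = 329.82 K.
T_m = 1135 °C → 1135 + 273.15 = 1408.15 K.
Heat entering the second stage: Q_m = Q_H·(T_m/T_H) = 2560 × 1408.15/2587.04 = 1393 W.
Second-stage efficiency η₂ = 1 − T_C/T_m = 1 − 329.82/1408.15 = 0.7658, so W₂ = η₂·Q_m = 1067 W.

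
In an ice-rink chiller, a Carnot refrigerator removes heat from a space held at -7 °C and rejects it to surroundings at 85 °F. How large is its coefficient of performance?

T_H = 85 °F → (85 − 32) × 5/9 = 29.44 °C = 302.59 K.
T_C = -7 °C → -7 + 273.15 = 266.15 K.
COP_R = T_C/(T_H − T_C) = 266.15/(302.59 − 266.15) = 7.303.

COP_R ≈ 7.303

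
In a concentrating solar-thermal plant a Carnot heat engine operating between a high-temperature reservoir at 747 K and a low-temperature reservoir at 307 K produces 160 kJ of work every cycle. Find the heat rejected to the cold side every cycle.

Q_C ≈ 112 kJ

η_rev = 1 − T_C/T_H = 1 − 307.00/747.00 = 0.5890.
Since Q_C/Q_H = T_C/T_H and Q_H = W/η, Q_C = W·T_C/(T_H − T_C) = 160 × 307.00/440.00 = 112 kJ.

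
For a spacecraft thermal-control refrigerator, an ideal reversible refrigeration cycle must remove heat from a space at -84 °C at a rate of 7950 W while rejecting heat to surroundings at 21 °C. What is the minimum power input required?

T_H = 21 °C → 21 + 273.15 = 294.15 K.
T_C = -84 °C → -84 + 273.15 = 189.15 K.
Carnot COP: COP_R = T_C/(T_H − T_C) = 189.15/105.00 = 1.8014.
W = Q_C/COP_R = 7950/1.8014 = 4413 W.

Ẇ_in ≈ 4413 W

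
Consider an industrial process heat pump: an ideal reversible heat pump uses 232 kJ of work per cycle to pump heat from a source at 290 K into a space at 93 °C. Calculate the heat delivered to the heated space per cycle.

Q_H ≈ 1116 kJ

T_H = 93 °C → 93 + 273.15 = 366.15 K.
COP_HP = T_H/(T_H − T_C) = 366.15/76.15 = 4.8083.
Q_H = COP_HP · W = 4.8083 × 232 = 1116 kJ.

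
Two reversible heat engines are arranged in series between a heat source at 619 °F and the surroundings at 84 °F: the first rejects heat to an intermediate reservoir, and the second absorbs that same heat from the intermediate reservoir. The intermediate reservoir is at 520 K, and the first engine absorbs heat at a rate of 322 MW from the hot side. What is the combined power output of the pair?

T_H = 619 °F → (619 − 32) × 5/9 = 326.11 °C = 599.26 K.
T_C = 84 °F → (84 − 32) × 5/9 = 28.89 °C = 302.04 K.
Two reversible stages in series are equivalent to a single Carnot engine between T_H and T_C, so η_total = 1 − T_C/T_H = 1 − 302.04/599.26 = 0.4960.
W_total = η_total · Q_H = 0.4960 × 322 = 160 MW.

Ẇ_total ≈ 160 MW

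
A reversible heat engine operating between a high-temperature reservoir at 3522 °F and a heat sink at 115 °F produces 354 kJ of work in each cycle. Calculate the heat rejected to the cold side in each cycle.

T_H = 3522 °F → (3522 − 32) × 5/9 = 1938.89 °C = 2212.04 K.
T_C = 115 °F → (115 − 32) × 5/9 = 46.11 °C = 319.26 K.
η_rev = 1 − T_C/T_H = 1 − 319.26/2212.04 = 0.8557.
Since Q_C/Q_H = T_C/T_H and Q_H = W/η, Q_C = W·T_C/(T_H − T_C) = 354 × 319.26/1892.78 = 59.7 kJ.

Q_C ≈ 59.7 kJ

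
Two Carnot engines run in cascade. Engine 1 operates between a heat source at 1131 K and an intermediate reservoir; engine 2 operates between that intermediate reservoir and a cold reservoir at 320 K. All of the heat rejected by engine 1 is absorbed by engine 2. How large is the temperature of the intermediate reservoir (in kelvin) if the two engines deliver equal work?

T_m ≈ 725.5 K

For reversible stages Q_m = Q_H·(T_m/T_H). Setting W₁ = Q_H(1 − T_m/T_H) equal to W₂ = Q_m(1 − T_C/T_m) = Q_H·(T_m − T_C)/T_H gives T_H − T_m = T_m − T_C, so T_m = (T_H + T_C)/2 = (1131.00 + 320.00)/2 = 725.5 K.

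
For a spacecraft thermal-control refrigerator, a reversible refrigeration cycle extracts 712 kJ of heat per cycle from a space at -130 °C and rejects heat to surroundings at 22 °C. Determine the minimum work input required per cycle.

W_in ≈ 756 kJ

T_H = 22 °C → 22 + 273.15 = 295.15 K.
T_C = -130 °C → -130 + 273.15 = 143.15 K.
The reversible coefficient of performance is COP_R = T_C/(T_H − T_C) = 143.15/152.00 = 0.9418.
W = Q_C/COP_R = 712/0.9418 = 756 kJ.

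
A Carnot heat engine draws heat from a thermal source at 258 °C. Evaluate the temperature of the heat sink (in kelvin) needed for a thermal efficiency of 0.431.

T_H = 258 °C → 258 + 273.15 = 531.15 K.
From η = 1 − T_C/T_H, T_C = T_H·(1 − η) = 531.15 × (1 − 0.431) = 302.2 K.

T_C ≈ 302.2 K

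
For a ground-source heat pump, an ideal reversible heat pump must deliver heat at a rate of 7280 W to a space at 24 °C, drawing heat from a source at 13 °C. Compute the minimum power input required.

Ẇ_in ≈ 269 W

T_H = 24 °C → 24 + 273.15 = 297.15 K.
T_C = 13 °C → 13 + 273.15 = 286.15 K.
Reversible heating COP: COP_HP = T_H/(T_H − T_C) = 297.15/11.00 = 27.0136.
W = Q_H/COP_HP = 7280/27.0136 = 269 W.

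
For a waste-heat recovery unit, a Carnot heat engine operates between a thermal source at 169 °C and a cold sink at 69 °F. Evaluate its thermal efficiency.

η ≈ 0.336

T_H = 169 °C → 169 + 273.15 = 442.15 K.
T_C = 69 °F → (69 − 32) × 5/9 = 20.56 °C = 293.71 K.
For a reversible engine, η = 1 − T_C/T_H = 1 − 293.71/442.15 = 0.336.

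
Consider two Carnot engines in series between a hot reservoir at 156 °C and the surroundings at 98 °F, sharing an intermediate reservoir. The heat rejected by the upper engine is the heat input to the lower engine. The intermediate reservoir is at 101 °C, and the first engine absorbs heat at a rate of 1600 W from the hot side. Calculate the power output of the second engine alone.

T_H = 156 °C → 156 + 273.15 = 429.15 K.
T_C = 98 °F → (98 − 32) × 5/9 = 36.67 °C = 309.82 K.
T_m = 101 °C → 101 + 273.15 = 374.15 K.
Heat entering the second stage: Q_m = Q_H·(T_m/T_H) = 1600 × 374.15/429.15 = 1390 W.
Second-stage efficiency η₂ = 1 − T_C/T_m = 1 − 309.82/374.15 = 0.1719, so W₂ = η₂·Q_m = 240 W.

Ẇ₂ ≈ 240 W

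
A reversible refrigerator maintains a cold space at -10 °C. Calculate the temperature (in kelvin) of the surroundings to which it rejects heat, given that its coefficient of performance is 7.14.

T_H ≈ 300.0 K

T_C = -10 °C → -10 + 273.15 = 263.15 K.
COP_R = T_C/(T_H − T_C) ⇒ T_H = T_C·(1 + 1/COP_R) = 263.15 × (1 + 1/7.14) = 300.0 K.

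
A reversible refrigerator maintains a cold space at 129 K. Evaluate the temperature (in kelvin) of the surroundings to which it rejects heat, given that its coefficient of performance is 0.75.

COP_R = T_C/(T_H − T_C) ⇒ T_H = T_C·(1 + 1/COP_R) = 129.00 × (1 + 1/0.75) = 301 K.

T_H ≈ 301 K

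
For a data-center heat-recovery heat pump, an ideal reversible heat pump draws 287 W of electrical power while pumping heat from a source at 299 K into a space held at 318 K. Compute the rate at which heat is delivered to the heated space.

Q̇_H ≈ 4800 W

For a reversible heat pump, COP_HP = T_H/(T_H − T_C) = 318.00/19.00 = 16.7368.
Q_H = COP_HP · W = 16.7368 × 287 = 4800 W.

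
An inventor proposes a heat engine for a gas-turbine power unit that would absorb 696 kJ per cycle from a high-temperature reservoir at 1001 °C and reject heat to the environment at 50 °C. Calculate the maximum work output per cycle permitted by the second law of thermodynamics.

W_max ≈ 519 kJ

T_H = 1001 °C → 1001 + 273.15 = 1274.15 K.
T_C = 50 °C → 50 + 273.15 = 323.15 K.
The upper bound on efficiency is η_max = 1 − T_C/T_H = 1 − 323.15/1274.15 = 0.7464.
W_max = η_max · Q_H = 0.7464 × 696 = 519 kJ.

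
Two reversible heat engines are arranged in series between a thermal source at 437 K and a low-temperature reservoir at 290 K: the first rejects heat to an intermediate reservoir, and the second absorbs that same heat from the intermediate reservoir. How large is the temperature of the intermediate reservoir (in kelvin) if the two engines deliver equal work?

T_m ≈ 363.5 K

For reversible stages Q_m = Q_H·(T_m/T_H). Setting W₁ = Q_H(1 − T_m/T_H) equal to W₂ = Q_m(1 − T_C/T_m) = Q_H·(T_m − T_C)/T_H gives T_H − T_m = T_m − T_C, so T_m = (T_H + T_C)/2 = (437.00 + 290.00)/2 = 363.5 K.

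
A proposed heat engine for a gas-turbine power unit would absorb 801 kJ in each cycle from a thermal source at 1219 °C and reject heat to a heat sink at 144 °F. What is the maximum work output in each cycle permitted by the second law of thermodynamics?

T_H = 1219 °C → 1219 + 273.15 = 1492.15 K.
T_C = 144 °F → (144 − 32) × 5/9 = 62.22 °C = 335.37 K.
The second-law ceiling is the Carnot efficiency, η_max = 1 − T_C/T_H = 1 − 335.37/1492.15 = 0.7752.
W_max = η_max · Q_H = 0.7752 × 801 = 621 kJ.

W_max ≈ 621 kJ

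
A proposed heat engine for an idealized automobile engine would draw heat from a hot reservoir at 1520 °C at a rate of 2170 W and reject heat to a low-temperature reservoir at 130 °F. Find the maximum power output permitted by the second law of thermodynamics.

Ẇ_max ≈ 1774 W

T_H = 1520 °C → 1520 + 273.15 = 1793.15 K.
T_C = 130 °F → (130 − 32) × 5/9 = 54.44 °C = 327.59 K.
The upper bound on efficiency is η_max = 1 − T_C/T_H = 1 − 327.59/1793.15 = 0.8173.
W_max = η_max · Q_H = 0.8173 × 2170 = 1774 W.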